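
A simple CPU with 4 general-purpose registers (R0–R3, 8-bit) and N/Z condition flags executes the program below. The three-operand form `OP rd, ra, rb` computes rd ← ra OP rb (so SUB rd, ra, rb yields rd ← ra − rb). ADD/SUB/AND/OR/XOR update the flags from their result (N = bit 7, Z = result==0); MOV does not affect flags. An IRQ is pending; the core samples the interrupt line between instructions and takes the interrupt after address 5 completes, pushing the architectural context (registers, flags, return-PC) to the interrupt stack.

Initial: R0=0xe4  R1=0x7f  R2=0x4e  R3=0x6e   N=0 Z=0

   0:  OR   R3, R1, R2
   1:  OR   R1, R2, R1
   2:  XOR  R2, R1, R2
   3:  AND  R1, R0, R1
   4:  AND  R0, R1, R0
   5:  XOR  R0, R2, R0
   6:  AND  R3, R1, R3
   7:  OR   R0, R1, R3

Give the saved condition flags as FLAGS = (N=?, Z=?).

FLAGS = (N=0, Z=0)

after  0: R0=0xe4 R1=0x7f R2=0x4e R3=0x7f  N=0 Z=0
after  1: R0=0xe4 R1=0x7f R2=0x4e R3=0x7f  N=0 Z=0
after  2: R0=0xe4 R1=0x7f R2=0x31 R3=0x7f  N=0 Z=0
after  3: R0=0xe4 R1=0x64 R2=0x31 R3=0x7f  N=0 Z=0
after  4: R0=0x64 R1=0x64 R2=0x31 R3=0x7f  N=0 Z=0
after  5: R0=0x55 R1=0x64 R2=0x31 R3=0x7f  N=0 Z=0
-- IRQ taken; context saved, return-PC = 6 --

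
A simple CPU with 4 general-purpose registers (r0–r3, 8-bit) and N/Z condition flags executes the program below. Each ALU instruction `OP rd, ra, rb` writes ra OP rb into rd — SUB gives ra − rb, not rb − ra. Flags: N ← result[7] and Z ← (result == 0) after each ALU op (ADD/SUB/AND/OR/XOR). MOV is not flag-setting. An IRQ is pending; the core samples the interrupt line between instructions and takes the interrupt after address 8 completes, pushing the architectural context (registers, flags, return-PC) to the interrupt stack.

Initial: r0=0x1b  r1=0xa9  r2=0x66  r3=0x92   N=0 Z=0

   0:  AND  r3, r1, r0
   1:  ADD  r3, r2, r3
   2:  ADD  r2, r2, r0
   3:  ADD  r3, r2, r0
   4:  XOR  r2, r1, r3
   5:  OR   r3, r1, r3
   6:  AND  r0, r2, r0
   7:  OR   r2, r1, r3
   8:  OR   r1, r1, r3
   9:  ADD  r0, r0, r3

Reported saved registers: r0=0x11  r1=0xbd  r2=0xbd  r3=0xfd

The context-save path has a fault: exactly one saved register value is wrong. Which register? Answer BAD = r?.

BAD = r3

after  0: r0=0x1b r1=0xa9 r2=0x66 r3=0x09  N=0 Z=0
after  1: r0=0x1b r1=0xa9 r2=0x66 r3=0x6f  N=0 Z=0
after  2: r0=0x1b r1=0xa9 r2=0x81 r3=0x6f  N=1 Z=0
after  3: r0=0x1b r1=0xa9 r2=0x81 r3=0x9c  N=1 Z=0
after  4: r0=0x1b r1=0xa9 r2=0x35 r3=0x9c  N=0 Z=0
after  5: r0=0x1b r1=0xa9 r2=0x35 r3=0xbd  N=1 Z=0
after  6: r0=0x11 r1=0xa9 r2=0x35 r3=0xbd  N=0 Z=0
after  7: r0=0x11 r1=0xa9 r2=0xbd r3=0xbd  N=1 Z=0
after  8: r0=0x11 r1=0xbd r2=0xbd r3=0xbd  N=1 Z=0
-- IRQ taken; context saved, return-PC = 9 --
mismatch: r3: reported 0xfd vs actual 0xbd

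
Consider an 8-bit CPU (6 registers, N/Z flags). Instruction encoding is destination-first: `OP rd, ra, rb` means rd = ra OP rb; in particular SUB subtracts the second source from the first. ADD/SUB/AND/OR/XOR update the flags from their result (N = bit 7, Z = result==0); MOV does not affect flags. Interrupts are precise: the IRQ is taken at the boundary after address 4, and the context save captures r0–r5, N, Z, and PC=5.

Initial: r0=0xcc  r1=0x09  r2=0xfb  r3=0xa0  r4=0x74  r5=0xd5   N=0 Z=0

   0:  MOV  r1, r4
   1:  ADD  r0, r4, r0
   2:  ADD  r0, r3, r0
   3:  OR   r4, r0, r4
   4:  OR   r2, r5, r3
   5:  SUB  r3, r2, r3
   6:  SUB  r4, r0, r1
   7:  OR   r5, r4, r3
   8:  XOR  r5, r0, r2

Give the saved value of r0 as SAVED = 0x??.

SAVED = 0xe0

after  0: r0=0xcc r1=0x74 r2=0xfb r3=0xa0 r4=0x74 r5=0xd5  N=0 Z=0
after  1: r0=0x40 r1=0x74 r2=0xfb r3=0xa0 r4=0x74 r5=0xd5  N=0 Z=0
after  2: r0=0xe0 r1=0x74 r2=0xfb r3=0xa0 r4=0x74 r5=0xd5  N=1 Z=0
after  3: r0=0xe0 r1=0x74 r2=0xfb r3=0xa0 r4=0xf4 r5=0xd5  N=1 Z=0
after  4: r0=0xe0 r1=0x74 r2=0xf5 r3=0xa0 r4=0xf4 r5=0xd5  N=1 Z=0
-- IRQ taken; context saved, return-PC = 5 --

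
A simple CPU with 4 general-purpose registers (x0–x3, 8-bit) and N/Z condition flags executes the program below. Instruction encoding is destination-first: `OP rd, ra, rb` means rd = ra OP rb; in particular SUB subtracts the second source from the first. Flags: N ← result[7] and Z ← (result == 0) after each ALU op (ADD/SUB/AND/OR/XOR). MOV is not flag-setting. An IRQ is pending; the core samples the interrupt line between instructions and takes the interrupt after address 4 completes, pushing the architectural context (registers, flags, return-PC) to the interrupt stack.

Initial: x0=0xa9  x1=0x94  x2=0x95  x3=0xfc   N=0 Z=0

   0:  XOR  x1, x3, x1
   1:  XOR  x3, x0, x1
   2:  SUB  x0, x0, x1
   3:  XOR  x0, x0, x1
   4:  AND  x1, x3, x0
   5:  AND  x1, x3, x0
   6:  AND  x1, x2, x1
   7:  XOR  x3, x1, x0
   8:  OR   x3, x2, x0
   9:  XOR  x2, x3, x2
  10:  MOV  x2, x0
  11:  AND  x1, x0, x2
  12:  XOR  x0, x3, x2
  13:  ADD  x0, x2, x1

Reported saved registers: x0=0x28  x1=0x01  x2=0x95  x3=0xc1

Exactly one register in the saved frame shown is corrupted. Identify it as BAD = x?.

BAD = x0

after  0: x0=0xa9 x1=0x68 x2=0x95 x3=0xfc  N=0 Z=0
after  1: x0=0xa9 x1=0x68 x2=0x95 x3=0xc1  N=1 Z=0
after  2: x0=0x41 x1=0x68 x2=0x95 x3=0xc1  N=0 Z=0
after  3: x0=0x29 x1=0x68 x2=0x95 x3=0xc1  N=0 Z=0
after  4: x0=0x29 x1=0x01 x2=0x95 x3=0xc1  N=0 Z=0
-- IRQ taken; context saved, return-PC = 5 --
mismatch: x0: reported 0x28 vs actual 0x29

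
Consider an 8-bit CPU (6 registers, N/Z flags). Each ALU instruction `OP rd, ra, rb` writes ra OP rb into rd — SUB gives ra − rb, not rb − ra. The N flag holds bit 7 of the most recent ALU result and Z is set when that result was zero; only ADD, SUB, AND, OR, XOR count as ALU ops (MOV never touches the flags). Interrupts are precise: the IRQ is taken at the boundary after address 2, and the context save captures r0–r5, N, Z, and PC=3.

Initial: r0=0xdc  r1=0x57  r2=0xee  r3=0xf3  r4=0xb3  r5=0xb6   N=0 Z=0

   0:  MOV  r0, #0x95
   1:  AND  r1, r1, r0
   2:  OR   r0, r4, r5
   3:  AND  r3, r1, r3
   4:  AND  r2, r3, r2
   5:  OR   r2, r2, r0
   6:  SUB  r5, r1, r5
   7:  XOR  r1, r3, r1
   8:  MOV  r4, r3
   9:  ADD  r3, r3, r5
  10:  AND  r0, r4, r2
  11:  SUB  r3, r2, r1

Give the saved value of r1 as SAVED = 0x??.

SAVED = 0x15

after  0: r0=0x95 r1=0x57 r2=0xee r3=0xf3 r4=0xb3 r5=0xb6  N=0 Z=0
after  1: r0=0x95 r1=0x15 r2=0xee r3=0xf3 r4=0xb3 r5=0xb6  N=0 Z=0
after  2: r0=0xb7 r1=0x15 r2=0xee r3=0xf3 r4=0xb3 r5=0xb6  N=1 Z=0
-- IRQ taken; context saved, return-PC = 3 --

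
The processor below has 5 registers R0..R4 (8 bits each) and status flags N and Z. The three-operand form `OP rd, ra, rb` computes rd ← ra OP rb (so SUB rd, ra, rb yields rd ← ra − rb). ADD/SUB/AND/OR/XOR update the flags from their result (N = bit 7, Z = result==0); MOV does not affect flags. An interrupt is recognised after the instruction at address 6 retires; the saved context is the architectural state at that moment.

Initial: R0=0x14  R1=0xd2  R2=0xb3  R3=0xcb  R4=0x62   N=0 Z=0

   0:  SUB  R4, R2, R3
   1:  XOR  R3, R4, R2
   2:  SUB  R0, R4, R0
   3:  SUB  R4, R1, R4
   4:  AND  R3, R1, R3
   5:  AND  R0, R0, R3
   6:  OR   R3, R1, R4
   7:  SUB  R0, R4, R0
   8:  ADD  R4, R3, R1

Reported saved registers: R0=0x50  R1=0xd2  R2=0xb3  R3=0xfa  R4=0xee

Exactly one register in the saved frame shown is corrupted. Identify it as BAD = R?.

BAD = R4

after  0: R0=0x14 R1=0xd2 R2=0xb3 R3=0xcb R4=0xe8  N=1 Z=0
after  1: R0=0x14 R1=0xd2 R2=0xb3 R3=0x5b R4=0xe8  N=0 Z=0
after  2: R0=0xd4 R1=0xd2 R2=0xb3 R3=0x5b R4=0xe8  N=1 Z=0
after  3: R0=0xd4 R1=0xd2 R2=0xb3 R3=0x5b R4=0xea  N=1 Z=0
after  4: R0=0xd4 R1=0xd2 R2=0xb3 R3=0x52 R4=0xea  N=0 Z=0
after  5: R0=0x50 R1=0xd2 R2=0xb3 R3=0x52 R4=0xea  N=0 Z=0
after  6: R0=0x50 R1=0xd2 R2=0xb3 R3=0xfa R4=0xea  N=1 Z=0
-- IRQ taken; context saved, return-PC = 7 --
mismatch: R4: reported 0xee vs actual 0xea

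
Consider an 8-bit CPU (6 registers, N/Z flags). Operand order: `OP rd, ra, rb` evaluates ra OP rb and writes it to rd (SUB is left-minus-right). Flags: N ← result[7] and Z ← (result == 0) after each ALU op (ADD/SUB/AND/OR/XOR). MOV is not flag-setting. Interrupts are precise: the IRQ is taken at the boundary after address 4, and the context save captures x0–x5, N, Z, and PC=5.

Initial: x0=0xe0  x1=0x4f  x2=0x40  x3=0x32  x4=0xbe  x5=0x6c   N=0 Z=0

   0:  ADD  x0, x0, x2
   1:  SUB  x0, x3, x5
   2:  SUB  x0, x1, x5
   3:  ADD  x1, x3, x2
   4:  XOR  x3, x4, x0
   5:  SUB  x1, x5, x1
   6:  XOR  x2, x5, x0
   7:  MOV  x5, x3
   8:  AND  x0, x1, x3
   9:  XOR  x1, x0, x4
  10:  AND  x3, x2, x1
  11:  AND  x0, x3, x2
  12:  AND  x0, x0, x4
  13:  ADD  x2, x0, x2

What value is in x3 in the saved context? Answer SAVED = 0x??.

after  0: x0=0x20 x1=0x4f x2=0x40 x3=0x32 x4=0xbe x5=0x6c  N=0 Z=0
after  1: x0=0xc6 x1=0x4f x2=0x40 x3=0x32 x4=0xbe x5=0x6c  N=1 Z=0
after  2: x0=0xe3 x1=0x4f x2=0x40 x3=0x32 x4=0xbe x5=0x6c  N=1 Z=0
after  3: x0=0xe3 x1=0x72 x2=0x40 x3=0x32 x4=0xbe x5=0x6c  N=0 Z=0
after  4: x0=0xe3 x1=0x72 x2=0x40 x3=0x5d x4=0xbe x5=0x6c  N=0 Z=0
-- IRQ taken; context saved, return-PC = 5 --

SAVED = 0x5d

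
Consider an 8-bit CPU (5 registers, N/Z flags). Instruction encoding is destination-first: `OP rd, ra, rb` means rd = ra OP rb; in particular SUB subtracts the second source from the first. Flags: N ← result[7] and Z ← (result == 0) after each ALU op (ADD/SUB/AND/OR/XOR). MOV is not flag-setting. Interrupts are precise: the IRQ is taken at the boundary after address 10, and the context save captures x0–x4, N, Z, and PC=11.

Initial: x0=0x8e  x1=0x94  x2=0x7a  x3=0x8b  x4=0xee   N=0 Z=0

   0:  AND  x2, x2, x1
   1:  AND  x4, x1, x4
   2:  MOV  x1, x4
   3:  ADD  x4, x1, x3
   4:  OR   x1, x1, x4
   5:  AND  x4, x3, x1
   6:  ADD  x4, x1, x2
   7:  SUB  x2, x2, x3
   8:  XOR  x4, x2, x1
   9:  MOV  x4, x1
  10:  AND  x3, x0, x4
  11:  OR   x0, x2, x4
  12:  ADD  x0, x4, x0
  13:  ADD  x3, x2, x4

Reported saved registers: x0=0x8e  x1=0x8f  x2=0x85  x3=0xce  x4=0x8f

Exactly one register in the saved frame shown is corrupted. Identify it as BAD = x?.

BAD = x3

after  0: x0=0x8e x1=0x94 x2=0x10 x3=0x8b x4=0xee  N=0 Z=0
after  1: x0=0x8e x1=0x94 x2=0x10 x3=0x8b x4=0x84  N=1 Z=0
after  2: x0=0x8e x1=0x84 x2=0x10 x3=0x8b x4=0x84  N=1 Z=0
after  3: x0=0x8e x1=0x84 x2=0x10 x3=0x8b x4=0x0f  N=0 Z=0
after  4: x0=0x8e x1=0x8f x2=0x10 x3=0x8b x4=0x0f  N=1 Z=0
after  5: x0=0x8e x1=0x8f x2=0x10 x3=0x8b x4=0x8b  N=1 Z=0
after  6: x0=0x8e x1=0x8f x2=0x10 x3=0x8b x4=0x9f  N=1 Z=0
after  7: x0=0x8e x1=0x8f x2=0x85 x3=0x8b x4=0x9f  N=1 Z=0
after  8: x0=0x8e x1=0x8f x2=0x85 x3=0x8b x4=0x0a  N=0 Z=0
after  9: x0=0x8e x1=0x8f x2=0x85 x3=0x8b x4=0x8f  N=0 Z=0
after 10: x0=0x8e x1=0x8f x2=0x85 x3=0x8e x4=0x8f  N=1 Z=0
-- IRQ taken; context saved, return-PC = 11 --
mismatch: x3: reported 0xce vs actual 0x8e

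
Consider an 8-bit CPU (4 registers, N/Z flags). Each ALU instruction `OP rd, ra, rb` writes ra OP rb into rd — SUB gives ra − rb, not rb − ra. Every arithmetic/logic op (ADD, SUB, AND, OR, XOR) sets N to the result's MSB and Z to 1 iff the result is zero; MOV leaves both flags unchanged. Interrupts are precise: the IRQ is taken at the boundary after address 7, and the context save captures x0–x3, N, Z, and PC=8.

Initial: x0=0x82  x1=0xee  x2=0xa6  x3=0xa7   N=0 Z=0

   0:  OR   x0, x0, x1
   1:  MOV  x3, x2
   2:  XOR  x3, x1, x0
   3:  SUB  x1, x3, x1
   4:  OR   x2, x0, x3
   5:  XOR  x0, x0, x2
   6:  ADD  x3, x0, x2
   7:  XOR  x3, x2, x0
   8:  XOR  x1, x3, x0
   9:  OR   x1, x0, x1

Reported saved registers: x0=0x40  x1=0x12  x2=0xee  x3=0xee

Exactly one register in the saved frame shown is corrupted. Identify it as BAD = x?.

BAD = x0

after  0: x0=0xee x1=0xee x2=0xa6 x3=0xa7  N=1 Z=0
after  1: x0=0xee x1=0xee x2=0xa6 x3=0xa6  N=1 Z=0
after  2: x0=0xee x1=0xee x2=0xa6 x3=0x00  N=0 Z=1
after  3: x0=0xee x1=0x12 x2=0xa6 x3=0x00  N=0 Z=0
after  4: x0=0xee x1=0x12 x2=0xee x3=0x00  N=1 Z=0
after  5: x0=0x00 x1=0x12 x2=0xee x3=0x00  N=0 Z=1
after  6: x0=0x00 x1=0x12 x2=0xee x3=0xee  N=1 Z=0
after  7: x0=0x00 x1=0x12 x2=0xee x3=0xee  N=1 Z=0
-- IRQ taken; context saved, return-PC = 8 --
mismatch: x0: reported 0x40 vs actual 0x00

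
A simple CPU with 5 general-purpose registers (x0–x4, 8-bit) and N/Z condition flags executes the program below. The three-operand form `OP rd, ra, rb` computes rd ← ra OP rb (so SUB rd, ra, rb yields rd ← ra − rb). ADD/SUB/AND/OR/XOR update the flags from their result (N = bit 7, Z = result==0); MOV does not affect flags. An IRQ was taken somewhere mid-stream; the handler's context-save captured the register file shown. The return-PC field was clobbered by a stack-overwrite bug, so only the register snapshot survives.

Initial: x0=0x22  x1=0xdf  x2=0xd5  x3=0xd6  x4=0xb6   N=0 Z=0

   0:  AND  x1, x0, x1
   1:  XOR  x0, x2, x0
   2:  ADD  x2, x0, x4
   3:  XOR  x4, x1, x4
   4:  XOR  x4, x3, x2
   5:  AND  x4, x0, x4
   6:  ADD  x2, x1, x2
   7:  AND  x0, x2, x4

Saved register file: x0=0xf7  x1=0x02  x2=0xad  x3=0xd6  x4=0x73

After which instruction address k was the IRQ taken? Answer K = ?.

after  0: x0=0x22 x1=0x02 x2=0xd5 x3=0xd6 x4=0xb6  N=0 Z=0
after  1: x0=0xf7 x1=0x02 x2=0xd5 x3=0xd6 x4=0xb6  N=1 Z=0
after  2: x0=0xf7 x1=0x02 x2=0xad x3=0xd6 x4=0xb6  N=1 Z=0
after  3: x0=0xf7 x1=0x02 x2=0xad x3=0xd6 x4=0xb4  N=1 Z=0
after  4: x0=0xf7 x1=0x02 x2=0xad x3=0xd6 x4=0x7b  N=0 Z=0
after  5: x0=0xf7 x1=0x02 x2=0xad x3=0xd6 x4=0x73  N=0 Z=0
-- IRQ taken; context saved, return-PC = 6 --

K = 5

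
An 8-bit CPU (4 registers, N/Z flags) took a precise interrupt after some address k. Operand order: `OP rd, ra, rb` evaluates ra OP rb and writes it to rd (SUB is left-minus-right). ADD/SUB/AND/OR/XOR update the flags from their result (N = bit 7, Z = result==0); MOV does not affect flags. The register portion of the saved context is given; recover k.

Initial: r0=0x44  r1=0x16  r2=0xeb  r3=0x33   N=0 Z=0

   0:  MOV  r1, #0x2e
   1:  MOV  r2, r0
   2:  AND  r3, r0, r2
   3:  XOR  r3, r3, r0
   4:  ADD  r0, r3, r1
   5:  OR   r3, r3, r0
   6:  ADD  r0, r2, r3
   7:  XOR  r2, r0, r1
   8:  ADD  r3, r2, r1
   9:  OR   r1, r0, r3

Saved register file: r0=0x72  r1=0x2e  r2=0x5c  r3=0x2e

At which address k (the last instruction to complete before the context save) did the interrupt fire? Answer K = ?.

K = 7

after  0: r0=0x44 r1=0x2e r2=0xeb r3=0x33  N=0 Z=0
after  1: r0=0x44 r1=0x2e r2=0x44 r3=0x33  N=0 Z=0
after  2: r0=0x44 r1=0x2e r2=0x44 r3=0x44  N=0 Z=0
after  3: r0=0x44 r1=0x2e r2=0x44 r3=0x00  N=0 Z=1
after  4: r0=0x2e r1=0x2e r2=0x44 r3=0x00  N=0 Z=0
after  5: r0=0x2e r1=0x2e r2=0x44 r3=0x2e  N=0 Z=0
after  6: r0=0x72 r1=0x2e r2=0x44 r3=0x2e  N=0 Z=0
after  7: r0=0x72 r1=0x2e r2=0x5c r3=0x2e  N=0 Z=0
-- IRQ taken; context saved, return-PC = 8 --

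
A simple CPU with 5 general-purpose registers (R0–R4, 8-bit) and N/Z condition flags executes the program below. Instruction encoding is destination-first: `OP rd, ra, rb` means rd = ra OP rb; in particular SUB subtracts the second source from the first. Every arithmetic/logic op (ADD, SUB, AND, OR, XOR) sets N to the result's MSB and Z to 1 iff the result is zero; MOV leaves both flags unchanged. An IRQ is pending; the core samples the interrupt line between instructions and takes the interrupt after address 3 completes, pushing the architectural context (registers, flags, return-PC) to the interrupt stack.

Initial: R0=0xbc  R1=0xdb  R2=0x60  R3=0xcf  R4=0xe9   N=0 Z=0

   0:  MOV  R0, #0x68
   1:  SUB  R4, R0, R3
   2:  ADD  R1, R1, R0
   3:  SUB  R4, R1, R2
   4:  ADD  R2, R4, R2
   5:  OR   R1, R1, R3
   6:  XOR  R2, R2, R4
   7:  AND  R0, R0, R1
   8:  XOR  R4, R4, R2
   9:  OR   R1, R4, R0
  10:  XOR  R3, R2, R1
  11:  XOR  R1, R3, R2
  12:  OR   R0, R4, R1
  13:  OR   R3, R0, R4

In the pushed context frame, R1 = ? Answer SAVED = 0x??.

SAVED = 0x43

after  0: R0=0x68 R1=0xdb R2=0x60 R3=0xcf R4=0xe9  N=0 Z=0
after  1: R0=0x68 R1=0xdb R2=0x60 R3=0xcf R4=0x99  N=1 Z=0
after  2: R0=0x68 R1=0x43 R2=0x60 R3=0xcf R4=0x99  N=0 Z=0
after  3: R0=0x68 R1=0x43 R2=0x60 R3=0xcf R4=0xe3  N=1 Z=0
-- IRQ taken; context saved, return-PC = 4 --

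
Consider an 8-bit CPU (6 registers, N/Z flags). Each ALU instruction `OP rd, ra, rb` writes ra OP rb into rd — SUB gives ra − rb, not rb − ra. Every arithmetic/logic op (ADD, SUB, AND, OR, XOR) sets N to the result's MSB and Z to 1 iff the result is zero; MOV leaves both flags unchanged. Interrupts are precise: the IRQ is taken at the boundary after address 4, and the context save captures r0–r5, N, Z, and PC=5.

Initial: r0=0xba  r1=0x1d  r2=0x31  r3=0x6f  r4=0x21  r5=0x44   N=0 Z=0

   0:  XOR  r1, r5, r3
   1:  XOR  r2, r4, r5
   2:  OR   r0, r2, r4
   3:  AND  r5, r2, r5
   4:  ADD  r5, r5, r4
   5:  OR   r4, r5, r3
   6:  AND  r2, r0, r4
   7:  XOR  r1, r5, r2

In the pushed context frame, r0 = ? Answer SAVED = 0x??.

after  0: r0=0xba r1=0x2b r2=0x31 r3=0x6f r4=0x21 r5=0x44  N=0 Z=0
after  1: r0=0xba r1=0x2b r2=0x65 r3=0x6f r4=0x21 r5=0x44  N=0 Z=0
after  2: r0=0x65 r1=0x2b r2=0x65 r3=0x6f r4=0x21 r5=0x44  N=0 Z=0
after  3: r0=0x65 r1=0x2b r2=0x65 r3=0x6f r4=0x21 r5=0x44  N=0 Z=0
after  4: r0=0x65 r1=0x2b r2=0x65 r3=0x6f r4=0x21 r5=0x65  N=0 Z=0
-- IRQ taken; context saved, return-PC = 5 --

SAVED = 0x65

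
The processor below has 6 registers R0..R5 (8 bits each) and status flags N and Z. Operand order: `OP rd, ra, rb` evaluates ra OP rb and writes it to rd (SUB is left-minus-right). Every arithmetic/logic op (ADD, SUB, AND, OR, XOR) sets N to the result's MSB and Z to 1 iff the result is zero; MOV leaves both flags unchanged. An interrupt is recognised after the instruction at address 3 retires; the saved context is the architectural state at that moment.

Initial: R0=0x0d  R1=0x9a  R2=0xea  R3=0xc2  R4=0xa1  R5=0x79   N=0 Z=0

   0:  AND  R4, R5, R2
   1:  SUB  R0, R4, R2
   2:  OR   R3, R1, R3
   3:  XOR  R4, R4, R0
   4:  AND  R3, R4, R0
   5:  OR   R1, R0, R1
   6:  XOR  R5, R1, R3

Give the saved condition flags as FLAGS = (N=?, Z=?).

after  0: R0=0x0d R1=0x9a R2=0xea R3=0xc2 R4=0x68 R5=0x79  N=0 Z=0
after  1: R0=0x7e R1=0x9a R2=0xea R3=0xc2 R4=0x68 R5=0x79  N=0 Z=0
after  2: R0=0x7e R1=0x9a R2=0xea R3=0xda R4=0x68 R5=0x79  N=1 Z=0
after  3: R0=0x7e R1=0x9a R2=0xea R3=0xda R4=0x16 R5=0x79  N=0 Z=0
-- IRQ taken; context saved, return-PC = 4 --

FLAGS = (N=0, Z=0)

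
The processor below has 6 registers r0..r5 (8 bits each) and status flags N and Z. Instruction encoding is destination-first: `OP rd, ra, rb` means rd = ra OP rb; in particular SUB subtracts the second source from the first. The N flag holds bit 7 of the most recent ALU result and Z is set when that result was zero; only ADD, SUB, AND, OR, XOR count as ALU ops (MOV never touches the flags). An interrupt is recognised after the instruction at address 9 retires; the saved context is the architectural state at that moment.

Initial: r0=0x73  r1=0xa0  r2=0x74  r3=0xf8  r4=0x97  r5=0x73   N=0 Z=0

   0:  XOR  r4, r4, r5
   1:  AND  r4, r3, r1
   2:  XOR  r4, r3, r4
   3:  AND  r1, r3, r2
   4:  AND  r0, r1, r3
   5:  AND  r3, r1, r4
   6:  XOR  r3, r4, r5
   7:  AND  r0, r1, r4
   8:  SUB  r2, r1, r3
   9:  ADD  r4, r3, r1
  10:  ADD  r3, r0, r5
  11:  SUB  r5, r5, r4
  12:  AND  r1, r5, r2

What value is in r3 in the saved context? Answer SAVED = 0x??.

after  0: r0=0x73 r1=0xa0 r2=0x74 r3=0xf8 r4=0xe4 r5=0x73  N=1 Z=0
after  1: r0=0x73 r1=0xa0 r2=0x74 r3=0xf8 r4=0xa0 r5=0x73  N=1 Z=0
after  2: r0=0x73 r1=0xa0 r2=0x74 r3=0xf8 r4=0x58 r5=0x73  N=0 Z=0
after  3: r0=0x73 r1=0x70 r2=0x74 r3=0xf8 r4=0x58 r5=0x73  N=0 Z=0
after  4: r0=0x70 r1=0x70 r2=0x74 r3=0xf8 r4=0x58 r5=0x73  N=0 Z=0
after  5: r0=0x70 r1=0x70 r2=0x74 r3=0x50 r4=0x58 r5=0x73  N=0 Z=0
after  6: r0=0x70 r1=0x70 r2=0x74 r3=0x2b r4=0x58 r5=0x73  N=0 Z=0
after  7: r0=0x50 r1=0x70 r2=0x74 r3=0x2b r4=0x58 r5=0x73  N=0 Z=0
after  8: r0=0x50 r1=0x70 r2=0x45 r3=0x2b r4=0x58 r5=0x73  N=0 Z=0
after  9: r0=0x50 r1=0x70 r2=0x45 r3=0x2b r4=0x9b r5=0x73  N=1 Z=0
-- IRQ taken; context saved, return-PC = 10 --

SAVED = 0x2b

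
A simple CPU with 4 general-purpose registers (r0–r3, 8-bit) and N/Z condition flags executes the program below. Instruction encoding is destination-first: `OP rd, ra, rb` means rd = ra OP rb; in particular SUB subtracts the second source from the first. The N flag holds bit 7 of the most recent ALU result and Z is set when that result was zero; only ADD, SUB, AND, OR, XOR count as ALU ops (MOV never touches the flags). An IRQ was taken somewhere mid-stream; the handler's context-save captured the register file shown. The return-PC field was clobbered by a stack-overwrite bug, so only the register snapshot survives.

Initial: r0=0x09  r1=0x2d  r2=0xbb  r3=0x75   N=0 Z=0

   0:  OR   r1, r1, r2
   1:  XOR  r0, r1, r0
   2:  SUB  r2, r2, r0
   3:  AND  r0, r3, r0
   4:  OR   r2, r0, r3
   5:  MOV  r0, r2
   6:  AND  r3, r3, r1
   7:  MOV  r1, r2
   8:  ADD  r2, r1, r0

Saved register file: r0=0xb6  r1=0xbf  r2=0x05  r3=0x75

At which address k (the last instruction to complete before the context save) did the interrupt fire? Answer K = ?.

after  0: r0=0x09 r1=0xbf r2=0xbb r3=0x75  N=1 Z=0
after  1: r0=0xb6 r1=0xbf r2=0xbb r3=0x75  N=1 Z=0
after  2: r0=0xb6 r1=0xbf r2=0x05 r3=0x75  N=0 Z=0
-- IRQ taken; context saved, return-PC = 3 --

K = 2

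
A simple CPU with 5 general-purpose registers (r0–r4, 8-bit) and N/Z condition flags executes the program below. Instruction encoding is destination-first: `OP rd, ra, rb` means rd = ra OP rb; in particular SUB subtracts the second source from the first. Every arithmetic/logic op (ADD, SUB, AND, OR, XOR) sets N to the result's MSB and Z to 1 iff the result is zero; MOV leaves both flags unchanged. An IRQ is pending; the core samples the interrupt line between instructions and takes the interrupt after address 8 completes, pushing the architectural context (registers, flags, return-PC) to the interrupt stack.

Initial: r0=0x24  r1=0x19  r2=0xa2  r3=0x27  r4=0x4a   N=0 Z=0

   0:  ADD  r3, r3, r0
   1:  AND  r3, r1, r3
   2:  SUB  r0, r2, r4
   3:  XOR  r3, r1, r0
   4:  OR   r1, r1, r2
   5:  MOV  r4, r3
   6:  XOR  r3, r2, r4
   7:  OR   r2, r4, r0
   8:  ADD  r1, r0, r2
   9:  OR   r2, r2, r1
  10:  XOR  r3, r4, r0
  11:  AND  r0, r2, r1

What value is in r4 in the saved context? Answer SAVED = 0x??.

after  0: r0=0x24 r1=0x19 r2=0xa2 r3=0x4b r4=0x4a  N=0 Z=0
after  1: r0=0x24 r1=0x19 r2=0xa2 r3=0x09 r4=0x4a  N=0 Z=0
after  2: r0=0x58 r1=0x19 r2=0xa2 r3=0x09 r4=0x4a  N=0 Z=0
after  3: r0=0x58 r1=0x19 r2=0xa2 r3=0x41 r4=0x4a  N=0 Z=0
after  4: r0=0x58 r1=0xbb r2=0xa2 r3=0x41 r4=0x4a  N=1 Z=0
after  5: r0=0x58 r1=0xbb r2=0xa2 r3=0x41 r4=0x41  N=1 Z=0
after  6: r0=0x58 r1=0xbb r2=0xa2 r3=0xe3 r4=0x41  N=1 Z=0
after  7: r0=0x58 r1=0xbb r2=0x59 r3=0xe3 r4=0x41  N=0 Z=0
after  8: r0=0x58 r1=0xb1 r2=0x59 r3=0xe3 r4=0x41  N=1 Z=0
-- IRQ taken; context saved, return-PC = 9 --

SAVED = 0x41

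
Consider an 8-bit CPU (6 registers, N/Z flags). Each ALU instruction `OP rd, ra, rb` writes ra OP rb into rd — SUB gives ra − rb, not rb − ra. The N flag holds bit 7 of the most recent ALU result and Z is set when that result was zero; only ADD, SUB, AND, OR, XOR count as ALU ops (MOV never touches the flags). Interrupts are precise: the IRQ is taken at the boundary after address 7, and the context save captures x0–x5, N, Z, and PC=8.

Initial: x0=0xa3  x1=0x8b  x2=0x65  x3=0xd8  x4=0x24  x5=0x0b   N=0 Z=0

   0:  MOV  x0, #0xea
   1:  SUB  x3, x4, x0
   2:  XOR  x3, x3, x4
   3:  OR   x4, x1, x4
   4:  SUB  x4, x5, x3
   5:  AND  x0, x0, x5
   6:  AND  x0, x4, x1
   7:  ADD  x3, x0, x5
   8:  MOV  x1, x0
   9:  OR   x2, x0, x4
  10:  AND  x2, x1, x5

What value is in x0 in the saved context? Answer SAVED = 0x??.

after  0: x0=0xea x1=0x8b x2=0x65 x3=0xd8 x4=0x24 x5=0x0b  N=0 Z=0
after  1: x0=0xea x1=0x8b x2=0x65 x3=0x3a x4=0x24 x5=0x0b  N=0 Z=0
after  2: x0=0xea x1=0x8b x2=0x65 x3=0x1e x4=0x24 x5=0x0b  N=0 Z=0
after  3: x0=0xea x1=0x8b x2=0x65 x3=0x1e x4=0xaf x5=0x0b  N=1 Z=0
after  4: x0=0xea x1=0x8b x2=0x65 x3=0x1e x4=0xed x5=0x0b  N=1 Z=0
after  5: x0=0x0a x1=0x8b x2=0x65 x3=0x1e x4=0xed x5=0x0b  N=0 Z=0
after  6: x0=0x89 x1=0x8b x2=0x65 x3=0x1e x4=0xed x5=0x0b  N=1 Z=0
after  7: x0=0x89 x1=0x8b x2=0x65 x3=0x94 x4=0xed x5=0x0b  N=1 Z=0
-- IRQ taken; context saved, return-PC = 8 --

SAVED = 0x89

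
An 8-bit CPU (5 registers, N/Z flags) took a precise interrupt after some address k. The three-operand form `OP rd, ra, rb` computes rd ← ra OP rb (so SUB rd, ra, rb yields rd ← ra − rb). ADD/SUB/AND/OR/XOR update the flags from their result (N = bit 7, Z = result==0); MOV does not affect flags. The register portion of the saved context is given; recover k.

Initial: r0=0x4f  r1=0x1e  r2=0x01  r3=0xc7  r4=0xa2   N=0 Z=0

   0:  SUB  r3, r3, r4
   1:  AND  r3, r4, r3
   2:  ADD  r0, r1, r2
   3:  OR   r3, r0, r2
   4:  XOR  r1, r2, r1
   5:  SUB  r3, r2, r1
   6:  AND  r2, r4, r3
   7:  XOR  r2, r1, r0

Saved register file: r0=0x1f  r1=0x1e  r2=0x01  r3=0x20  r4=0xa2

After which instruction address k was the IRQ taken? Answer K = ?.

K = 2

after  0: r0=0x4f r1=0x1e r2=0x01 r3=0x25 r4=0xa2  N=0 Z=0
after  1: r0=0x4f r1=0x1e r2=0x01 r3=0x20 r4=0xa2  N=0 Z=0
after  2: r0=0x1f r1=0x1e r2=0x01 r3=0x20 r4=0xa2  N=0 Z=0
-- IRQ taken; context saved, return-PC = 3 --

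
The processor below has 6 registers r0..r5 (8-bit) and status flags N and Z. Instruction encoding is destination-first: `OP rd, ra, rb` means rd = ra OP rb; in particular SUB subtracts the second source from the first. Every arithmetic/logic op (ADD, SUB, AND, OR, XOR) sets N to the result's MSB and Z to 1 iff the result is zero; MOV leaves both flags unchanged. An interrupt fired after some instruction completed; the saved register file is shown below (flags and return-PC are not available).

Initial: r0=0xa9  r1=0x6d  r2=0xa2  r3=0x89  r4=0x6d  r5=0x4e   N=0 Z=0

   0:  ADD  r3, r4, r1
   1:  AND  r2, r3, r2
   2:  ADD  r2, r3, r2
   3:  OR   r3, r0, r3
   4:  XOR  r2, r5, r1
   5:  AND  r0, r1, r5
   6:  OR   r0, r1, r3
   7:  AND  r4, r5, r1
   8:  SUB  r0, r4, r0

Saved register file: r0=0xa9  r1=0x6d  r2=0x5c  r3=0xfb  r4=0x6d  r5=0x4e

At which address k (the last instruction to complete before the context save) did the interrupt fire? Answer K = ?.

after  0: r0=0xa9 r1=0x6d r2=0xa2 r3=0xda r4=0x6d r5=0x4e  N=1 Z=0
after  1: r0=0xa9 r1=0x6d r2=0x82 r3=0xda r4=0x6d r5=0x4e  N=1 Z=0
after  2: r0=0xa9 r1=0x6d r2=0x5c r3=0xda r4=0x6d r5=0x4e  N=0 Z=0
after  3: r0=0xa9 r1=0x6d r2=0x5c r3=0xfb r4=0x6d r5=0x4e  N=1 Z=0
-- IRQ taken; context saved, return-PC = 4 --

K = 3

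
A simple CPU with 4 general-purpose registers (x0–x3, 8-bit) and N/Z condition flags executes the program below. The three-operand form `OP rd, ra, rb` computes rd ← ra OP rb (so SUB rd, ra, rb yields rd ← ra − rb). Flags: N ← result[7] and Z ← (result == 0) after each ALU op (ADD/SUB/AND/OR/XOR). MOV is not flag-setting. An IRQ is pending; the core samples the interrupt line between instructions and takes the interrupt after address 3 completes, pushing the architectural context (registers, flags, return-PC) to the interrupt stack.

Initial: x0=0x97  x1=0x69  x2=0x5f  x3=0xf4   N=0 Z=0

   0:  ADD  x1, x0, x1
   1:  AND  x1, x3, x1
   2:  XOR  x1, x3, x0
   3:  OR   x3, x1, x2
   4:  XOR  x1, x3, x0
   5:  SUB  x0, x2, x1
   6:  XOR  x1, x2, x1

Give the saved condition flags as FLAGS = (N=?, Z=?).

after  0: x0=0x97 x1=0x00 x2=0x5f x3=0xf4  N=0 Z=1
after  1: x0=0x97 x1=0x00 x2=0x5f x3=0xf4  N=0 Z=1
after  2: x0=0x97 x1=0x63 x2=0x5f x3=0xf4  N=0 Z=0
after  3: x0=0x97 x1=0x63 x2=0x5f x3=0x7f  N=0 Z=0
-- IRQ taken; context saved, return-PC = 4 --

FLAGS = (N=0, Z=0)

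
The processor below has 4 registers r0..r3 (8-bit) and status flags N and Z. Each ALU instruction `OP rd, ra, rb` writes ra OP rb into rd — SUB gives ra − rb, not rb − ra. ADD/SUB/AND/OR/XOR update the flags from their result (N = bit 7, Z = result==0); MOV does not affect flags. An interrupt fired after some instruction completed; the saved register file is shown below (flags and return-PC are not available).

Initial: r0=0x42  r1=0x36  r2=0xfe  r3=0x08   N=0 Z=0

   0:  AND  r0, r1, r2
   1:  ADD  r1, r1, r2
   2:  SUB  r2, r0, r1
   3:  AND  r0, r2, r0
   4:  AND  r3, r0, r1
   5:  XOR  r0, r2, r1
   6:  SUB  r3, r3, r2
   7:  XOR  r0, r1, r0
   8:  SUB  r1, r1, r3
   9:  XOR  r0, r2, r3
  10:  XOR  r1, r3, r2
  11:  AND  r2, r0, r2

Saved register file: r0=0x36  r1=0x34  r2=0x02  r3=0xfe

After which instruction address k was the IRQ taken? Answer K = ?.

K = 6

after  0: r0=0x36 r1=0x36 r2=0xfe r3=0x08  N=0 Z=0
after  1: r0=0x36 r1=0x34 r2=0xfe r3=0x08  N=0 Z=0
after  2: r0=0x36 r1=0x34 r2=0x02 r3=0x08  N=0 Z=0
after  3: r0=0x02 r1=0x34 r2=0x02 r3=0x08  N=0 Z=0
after  4: r0=0x02 r1=0x34 r2=0x02 r3=0x00  N=0 Z=1
after  5: r0=0x36 r1=0x34 r2=0x02 r3=0x00  N=0 Z=0
after  6: r0=0x36 r1=0x34 r2=0x02 r3=0xfe  N=1 Z=0
-- IRQ taken; context saved, return-PC = 7 --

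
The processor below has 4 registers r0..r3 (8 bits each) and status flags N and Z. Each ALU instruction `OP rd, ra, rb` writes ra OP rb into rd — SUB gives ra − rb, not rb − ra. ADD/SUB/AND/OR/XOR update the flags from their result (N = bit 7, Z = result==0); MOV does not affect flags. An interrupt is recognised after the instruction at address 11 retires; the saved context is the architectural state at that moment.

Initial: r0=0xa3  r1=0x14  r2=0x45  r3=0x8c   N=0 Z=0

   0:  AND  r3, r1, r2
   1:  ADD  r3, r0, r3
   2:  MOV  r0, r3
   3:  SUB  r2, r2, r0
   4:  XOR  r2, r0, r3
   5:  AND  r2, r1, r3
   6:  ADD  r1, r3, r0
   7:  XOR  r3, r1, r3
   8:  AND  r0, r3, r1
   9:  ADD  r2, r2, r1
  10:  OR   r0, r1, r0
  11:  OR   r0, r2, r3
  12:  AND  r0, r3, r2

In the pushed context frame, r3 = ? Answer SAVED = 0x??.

SAVED = 0xe9

after  0: r0=0xa3 r1=0x14 r2=0x45 r3=0x04  N=0 Z=0
after  1: r0=0xa3 r1=0x14 r2=0x45 r3=0xa7  N=1 Z=0
after  2: r0=0xa7 r1=0x14 r2=0x45 r3=0xa7  N=1 Z=0
after  3: r0=0xa7 r1=0x14 r2=0x9e r3=0xa7  N=1 Z=0
after  4: r0=0xa7 r1=0x14 r2=0x00 r3=0xa7  N=0 Z=1
after  5: r0=0xa7 r1=0x14 r2=0x04 r3=0xa7  N=0 Z=0
after  6: r0=0xa7 r1=0x4e r2=0x04 r3=0xa7  N=0 Z=0
after  7: r0=0xa7 r1=0x4e r2=0x04 r3=0xe9  N=1 Z=0
after  8: r0=0x48 r1=0x4e r2=0x04 r3=0xe9  N=0 Z=0
after  9: r0=0x48 r1=0x4e r2=0x52 r3=0xe9  N=0 Z=0
after 10: r0=0x4e r1=0x4e r2=0x52 r3=0xe9  N=0 Z=0
after 11: r0=0xfb r1=0x4e r2=0x52 r3=0xe9  N=1 Z=0
-- IRQ taken; context saved, return-PC = 12 --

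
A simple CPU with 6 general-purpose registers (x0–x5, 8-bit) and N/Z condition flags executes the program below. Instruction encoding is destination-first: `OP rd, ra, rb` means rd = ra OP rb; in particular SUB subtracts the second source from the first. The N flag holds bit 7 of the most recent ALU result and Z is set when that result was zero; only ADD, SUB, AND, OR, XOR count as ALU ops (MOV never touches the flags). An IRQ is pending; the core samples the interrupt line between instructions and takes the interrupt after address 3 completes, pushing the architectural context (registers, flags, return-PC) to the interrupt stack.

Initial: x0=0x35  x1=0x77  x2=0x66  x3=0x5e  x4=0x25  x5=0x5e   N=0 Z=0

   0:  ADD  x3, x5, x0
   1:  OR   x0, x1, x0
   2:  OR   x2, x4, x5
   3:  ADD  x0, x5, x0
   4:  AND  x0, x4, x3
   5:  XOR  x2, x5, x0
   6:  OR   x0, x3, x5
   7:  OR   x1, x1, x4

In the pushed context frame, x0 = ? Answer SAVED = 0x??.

SAVED = 0xd5

after  0: x0=0x35 x1=0x77 x2=0x66 x3=0x93 x4=0x25 x5=0x5e  N=1 Z=0
after  1: x0=0x77 x1=0x77 x2=0x66 x3=0x93 x4=0x25 x5=0x5e  N=0 Z=0
after  2: x0=0x77 x1=0x77 x2=0x7f x3=0x93 x4=0x25 x5=0x5e  N=0 Z=0
after  3: x0=0xd5 x1=0x77 x2=0x7f x3=0x93 x4=0x25 x5=0x5e  N=1 Z=0
-- IRQ taken; context saved, return-PC = 4 --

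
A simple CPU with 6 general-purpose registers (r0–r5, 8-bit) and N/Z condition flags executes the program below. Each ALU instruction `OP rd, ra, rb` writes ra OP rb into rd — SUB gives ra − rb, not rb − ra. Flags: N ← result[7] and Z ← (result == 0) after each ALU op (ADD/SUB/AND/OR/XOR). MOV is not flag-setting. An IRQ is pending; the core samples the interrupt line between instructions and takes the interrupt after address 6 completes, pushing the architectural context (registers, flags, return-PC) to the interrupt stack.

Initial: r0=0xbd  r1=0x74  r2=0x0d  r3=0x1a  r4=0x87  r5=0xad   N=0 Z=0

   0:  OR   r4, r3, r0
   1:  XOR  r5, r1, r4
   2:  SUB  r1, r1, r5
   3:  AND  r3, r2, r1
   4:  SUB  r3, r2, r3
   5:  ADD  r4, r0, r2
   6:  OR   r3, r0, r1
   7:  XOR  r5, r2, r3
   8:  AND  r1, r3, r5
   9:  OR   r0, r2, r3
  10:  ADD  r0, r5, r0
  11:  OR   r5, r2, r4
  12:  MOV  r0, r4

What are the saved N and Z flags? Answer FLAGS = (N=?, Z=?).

FLAGS = (N=1, Z=0)

after  0: r0=0xbd r1=0x74 r2=0x0d r3=0x1a r4=0xbf r5=0xad  N=1 Z=0
after  1: r0=0xbd r1=0x74 r2=0x0d r3=0x1a r4=0xbf r5=0xcb  N=1 Z=0
after  2: r0=0xbd r1=0xa9 r2=0x0d r3=0x1a r4=0xbf r5=0xcb  N=1 Z=0
after  3: r0=0xbd r1=0xa9 r2=0x0d r3=0x09 r4=0xbf r5=0xcb  N=0 Z=0
after  4: r0=0xbd r1=0xa9 r2=0x0d r3=0x04 r4=0xbf r5=0xcb  N=0 Z=0
after  5: r0=0xbd r1=0xa9 r2=0x0d r3=0x04 r4=0xca r5=0xcb  N=1 Z=0
after  6: r0=0xbd r1=0xa9 r2=0x0d r3=0xbd r4=0xca r5=0xcb  N=1 Z=0
-- IRQ taken; context saved, return-PC = 7 --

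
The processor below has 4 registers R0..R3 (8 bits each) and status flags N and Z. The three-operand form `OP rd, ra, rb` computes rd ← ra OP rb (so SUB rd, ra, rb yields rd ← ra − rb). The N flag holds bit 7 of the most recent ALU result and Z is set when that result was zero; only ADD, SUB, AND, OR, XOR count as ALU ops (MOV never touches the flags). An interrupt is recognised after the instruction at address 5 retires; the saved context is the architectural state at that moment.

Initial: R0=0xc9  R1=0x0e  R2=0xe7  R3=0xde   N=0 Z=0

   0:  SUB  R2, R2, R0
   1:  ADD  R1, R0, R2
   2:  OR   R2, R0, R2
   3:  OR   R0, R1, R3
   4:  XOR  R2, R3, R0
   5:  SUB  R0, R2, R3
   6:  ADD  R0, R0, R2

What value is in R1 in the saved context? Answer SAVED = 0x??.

SAVED = 0xe7

after  0: R0=0xc9 R1=0x0e R2=0x1e R3=0xde  N=0 Z=0
after  1: R0=0xc9 R1=0xe7 R2=0x1e R3=0xde  N=1 Z=0
after  2: R0=0xc9 R1=0xe7 R2=0xdf R3=0xde  N=1 Z=0
after  3: R0=0xff R1=0xe7 R2=0xdf R3=0xde  N=1 Z=0
after  4: R0=0xff R1=0xe7 R2=0x21 R3=0xde  N=0 Z=0
after  5: R0=0x43 R1=0xe7 R2=0x21 R3=0xde  N=0 Z=0
-- IRQ taken; context saved, return-PC = 6 --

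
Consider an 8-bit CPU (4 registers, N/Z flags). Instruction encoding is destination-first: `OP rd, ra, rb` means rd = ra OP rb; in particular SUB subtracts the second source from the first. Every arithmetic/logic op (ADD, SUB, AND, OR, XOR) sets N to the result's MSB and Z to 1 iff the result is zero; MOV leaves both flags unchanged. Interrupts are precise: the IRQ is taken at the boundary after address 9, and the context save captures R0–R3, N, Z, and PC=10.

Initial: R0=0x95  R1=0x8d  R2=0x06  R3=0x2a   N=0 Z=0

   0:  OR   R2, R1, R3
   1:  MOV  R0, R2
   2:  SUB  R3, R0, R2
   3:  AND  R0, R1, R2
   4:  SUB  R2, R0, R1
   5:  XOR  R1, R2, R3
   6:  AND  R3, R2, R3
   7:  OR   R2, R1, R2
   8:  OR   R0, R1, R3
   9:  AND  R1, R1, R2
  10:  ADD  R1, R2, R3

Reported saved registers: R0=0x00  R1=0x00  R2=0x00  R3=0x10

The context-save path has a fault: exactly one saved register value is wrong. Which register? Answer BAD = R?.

BAD = R3

after  0: R0=0x95 R1=0x8d R2=0xaf R3=0x2a  N=1 Z=0
after  1: R0=0xaf R1=0x8d R2=0xaf R3=0x2a  N=1 Z=0
after  2: R0=0xaf R1=0x8d R2=0xaf R3=0x00  N=0 Z=1
after  3: R0=0x8d R1=0x8d R2=0xaf R3=0x00  N=1 Z=0
after  4: R0=0x8d R1=0x8d R2=0x00 R3=0x00  N=0 Z=1
after  5: R0=0x8d R1=0x00 R2=0x00 R3=0x00  N=0 Z=1
after  6: R0=0x8d R1=0x00 R2=0x00 R3=0x00  N=0 Z=1
after  7: R0=0x8d R1=0x00 R2=0x00 R3=0x00  N=0 Z=1
after  8: R0=0x00 R1=0x00 R2=0x00 R3=0x00  N=0 Z=1
after  9: R0=0x00 R1=0x00 R2=0x00 R3=0x00  N=0 Z=1
-- IRQ taken; context saved, return-PC = 10 --
mismatch: R3: reported 0x10 vs actual 0x00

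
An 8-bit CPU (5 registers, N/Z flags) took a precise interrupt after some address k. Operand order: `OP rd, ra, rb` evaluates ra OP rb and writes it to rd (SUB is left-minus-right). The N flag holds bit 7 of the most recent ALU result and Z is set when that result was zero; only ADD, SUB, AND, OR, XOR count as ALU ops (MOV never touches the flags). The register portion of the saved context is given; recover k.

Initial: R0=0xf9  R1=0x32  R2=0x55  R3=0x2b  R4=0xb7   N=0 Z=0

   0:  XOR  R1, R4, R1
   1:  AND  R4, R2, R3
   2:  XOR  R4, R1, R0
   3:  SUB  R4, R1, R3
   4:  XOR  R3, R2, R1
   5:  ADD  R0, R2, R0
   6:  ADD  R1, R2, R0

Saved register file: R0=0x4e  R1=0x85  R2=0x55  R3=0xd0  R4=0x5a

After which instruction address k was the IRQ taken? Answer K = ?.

K = 5

after  0: R0=0xf9 R1=0x85 R2=0x55 R3=0x2b R4=0xb7  N=1 Z=0
after  1: R0=0xf9 R1=0x85 R2=0x55 R3=0x2b R4=0x01  N=0 Z=0
after  2: R0=0xf9 R1=0x85 R2=0x55 R3=0x2b R4=0x7c  N=0 Z=0
after  3: R0=0xf9 R1=0x85 R2=0x55 R3=0x2b R4=0x5a  N=0 Z=0
after  4: R0=0xf9 R1=0x85 R2=0x55 R3=0xd0 R4=0x5a  N=1 Z=0
after  5: R0=0x4e R1=0x85 R2=0x55 R3=0xd0 R4=0x5a  N=0 Z=0
-- IRQ taken; context saved, return-PC = 6 --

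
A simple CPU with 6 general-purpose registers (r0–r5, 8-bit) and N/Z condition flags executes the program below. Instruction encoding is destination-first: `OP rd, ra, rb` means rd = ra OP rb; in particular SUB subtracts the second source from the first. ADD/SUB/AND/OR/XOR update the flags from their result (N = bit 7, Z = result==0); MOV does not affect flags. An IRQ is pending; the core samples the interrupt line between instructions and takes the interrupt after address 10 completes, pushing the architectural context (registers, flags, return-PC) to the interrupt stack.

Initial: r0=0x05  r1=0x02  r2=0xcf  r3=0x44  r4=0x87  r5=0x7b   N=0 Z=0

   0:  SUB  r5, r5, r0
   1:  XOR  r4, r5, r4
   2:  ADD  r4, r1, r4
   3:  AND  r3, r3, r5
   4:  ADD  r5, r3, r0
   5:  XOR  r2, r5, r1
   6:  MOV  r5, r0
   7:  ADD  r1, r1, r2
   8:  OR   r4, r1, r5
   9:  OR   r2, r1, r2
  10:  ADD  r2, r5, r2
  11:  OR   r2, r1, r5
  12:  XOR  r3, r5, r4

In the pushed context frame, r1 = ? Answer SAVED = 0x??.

after  0: r0=0x05 r1=0x02 r2=0xcf r3=0x44 r4=0x87 r5=0x76  N=0 Z=0
after  1: r0=0x05 r1=0x02 r2=0xcf r3=0x44 r4=0xf1 r5=0x76  N=1 Z=0
after  2: r0=0x05 r1=0x02 r2=0xcf r3=0x44 r4=0xf3 r5=0x76  N=1 Z=0
after  3: r0=0x05 r1=0x02 r2=0xcf r3=0x44 r4=0xf3 r5=0x76  N=0 Z=0
after  4: r0=0x05 r1=0x02 r2=0xcf r3=0x44 r4=0xf3 r5=0x49  N=0 Z=0
after  5: r0=0x05 r1=0x02 r2=0x4b r3=0x44 r4=0xf3 r5=0x49  N=0 Z=0
after  6: r0=0x05 r1=0x02 r2=0x4b r3=0x44 r4=0xf3 r5=0x05  N=0 Z=0
after  7: r0=0x05 r1=0x4d r2=0x4b r3=0x44 r4=0xf3 r5=0x05  N=0 Z=0
after  8: r0=0x05 r1=0x4d r2=0x4b r3=0x44 r4=0x4d r5=0x05  N=0 Z=0
after  9: r0=0x05 r1=0x4d r2=0x4f r3=0x44 r4=0x4d r5=0x05  N=0 Z=0
after 10: r0=0x05 r1=0x4d r2=0x54 r3=0x44 r4=0x4d r5=0x05  N=0 Z=0
-- IRQ taken; context saved, return-PC = 11 --

SAVED = 0x4d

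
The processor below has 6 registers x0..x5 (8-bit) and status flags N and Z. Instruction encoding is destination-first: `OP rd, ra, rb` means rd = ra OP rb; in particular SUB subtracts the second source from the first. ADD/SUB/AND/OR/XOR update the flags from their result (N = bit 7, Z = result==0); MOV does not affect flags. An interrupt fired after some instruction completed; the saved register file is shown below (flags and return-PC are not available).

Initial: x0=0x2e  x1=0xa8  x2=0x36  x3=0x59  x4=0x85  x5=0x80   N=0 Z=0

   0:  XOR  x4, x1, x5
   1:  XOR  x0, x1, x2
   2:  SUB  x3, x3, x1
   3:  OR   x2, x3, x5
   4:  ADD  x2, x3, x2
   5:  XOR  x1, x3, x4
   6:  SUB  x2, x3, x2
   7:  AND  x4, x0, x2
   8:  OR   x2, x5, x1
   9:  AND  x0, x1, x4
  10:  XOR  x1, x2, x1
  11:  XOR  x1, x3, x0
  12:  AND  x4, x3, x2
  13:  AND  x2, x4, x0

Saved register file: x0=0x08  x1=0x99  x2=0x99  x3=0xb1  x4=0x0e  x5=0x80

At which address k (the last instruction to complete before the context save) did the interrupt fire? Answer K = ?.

K = 9

after  0: x0=0x2e x1=0xa8 x2=0x36 x3=0x59 x4=0x28 x5=0x80  N=0 Z=0
after  1: x0=0x9e x1=0xa8 x2=0x36 x3=0x59 x4=0x28 x5=0x80  N=1 Z=0
after  2: x0=0x9e x1=0xa8 x2=0x36 x3=0xb1 x4=0x28 x5=0x80  N=1 Z=0
after  3: x0=0x9e x1=0xa8 x2=0xb1 x3=0xb1 x4=0x28 x5=0x80  N=1 Z=0
after  4: x0=0x9e x1=0xa8 x2=0x62 x3=0xb1 x4=0x28 x5=0x80  N=0 Z=0
after  5: x0=0x9e x1=0x99 x2=0x62 x3=0xb1 x4=0x28 x5=0x80  N=1 Z=0
after  6: x0=0x9e x1=0x99 x2=0x4f x3=0xb1 x4=0x28 x5=0x80  N=0 Z=0
after  7: x0=0x9e x1=0x99 x2=0x4f x3=0xb1 x4=0x0e x5=0x80  N=0 Z=0
after  8: x0=0x9e x1=0x99 x2=0x99 x3=0xb1 x4=0x0e x5=0x80  N=1 Z=0
after  9: x0=0x08 x1=0x99 x2=0x99 x3=0xb1 x4=0x0e x5=0x80  N=0 Z=0
-- IRQ taken; context saved, return-PC = 10 --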